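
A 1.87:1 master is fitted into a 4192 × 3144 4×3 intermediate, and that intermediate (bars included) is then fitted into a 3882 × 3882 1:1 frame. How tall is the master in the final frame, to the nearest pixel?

Inside the 4192×3144 canvas the master is width-limited at 4192.00 × 2241.71.
Second fit — the 4×3 canvas into 3882×3882 spans the width: 3882.00 × 2911.50 (×0.9260 from 4192×3144).
The master scales with it: height 2241.71 × 0.9260 ≈ 2075.94.

2076 px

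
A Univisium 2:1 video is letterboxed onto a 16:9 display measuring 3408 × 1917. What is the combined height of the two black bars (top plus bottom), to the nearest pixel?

213 px

Since 2.000 > 1.778, the video is width-limited.
That makes the image 1704.00 px tall (3408 × 1/2).
Leftover height: 1917 − 1704.00 = 213.00 px.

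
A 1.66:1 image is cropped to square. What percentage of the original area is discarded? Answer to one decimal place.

square is narrower than 1.66:1, so the crop keeps the full height and trims the width.
Fraction kept = (1.000)/(1.660) ≈ 60.24%, so 39.76% is lost.

39.8%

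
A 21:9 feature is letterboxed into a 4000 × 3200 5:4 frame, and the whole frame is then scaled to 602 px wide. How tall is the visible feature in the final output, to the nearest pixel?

In the 4000×3200 frame the feature fills the width: height = 4000 × 9/21 ≈ 1714.29 px.
Resizing to 602 px wide multiplies everything by 0.1505: 1714.29 → 258.00 px.

258 px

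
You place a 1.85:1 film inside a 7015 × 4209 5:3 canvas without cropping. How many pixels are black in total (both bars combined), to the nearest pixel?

1.85:1 is wider than 5:3, so it spans the full width.
That makes the image 3791.8919 px tall (7015 / 1.850).
Black = 4209 − 3791.8919 = 417.1081 px.
Bar area = 417.1081 × 7015 ≈ 2926013 px.

2926013 pixels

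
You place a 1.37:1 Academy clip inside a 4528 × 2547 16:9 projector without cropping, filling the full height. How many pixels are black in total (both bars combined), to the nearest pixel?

Content width = 2547 × 1.370 ≈ 3489.3900 px.
4528 − 3489.3900 = 1038.6100 px of bars.
Across the 2547-px span: 1038.6100 × 2547 ≈ 2645340 px.

2645340 pixels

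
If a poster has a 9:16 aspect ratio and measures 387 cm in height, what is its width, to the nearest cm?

At 9:16, 387 × 9/16 ≈ 217.69.

218 cm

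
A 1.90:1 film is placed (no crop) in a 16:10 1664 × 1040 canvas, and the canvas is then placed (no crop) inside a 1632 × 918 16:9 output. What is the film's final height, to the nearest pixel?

773 px

Inside the 1664×1040 canvas the film is width-limited at 1664.00 × 875.79.
16:10 in 1632×918: fills the height, so the intermediate becomes 1468.80 × 918.00 — a scale of ×0.8827.
The film scales with it: height 875.79 × 0.8827 ≈ 773.05.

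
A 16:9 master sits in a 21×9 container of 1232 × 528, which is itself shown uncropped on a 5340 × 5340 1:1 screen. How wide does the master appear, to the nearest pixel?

Inside the 1232×528 canvas the master is height-limited at 938.67 × 528.00.
The 21×9 canvas is width-limited in 5340×5340, giving 5340.00 × 2288.57; scale factor 4.3344.
Applying the same ×4.3344: 938.67 → 4068.57.

4069 px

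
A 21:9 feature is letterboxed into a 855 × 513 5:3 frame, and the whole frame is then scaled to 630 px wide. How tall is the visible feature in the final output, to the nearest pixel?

270 px

At 855×513 the feature is width-limited, so height = 855 × 9/21 ≈ 366.43 px.
Scaling 855 → 630 is ×0.7368, so the height becomes 366.43 × 0.7368 ≈ 270.00 px.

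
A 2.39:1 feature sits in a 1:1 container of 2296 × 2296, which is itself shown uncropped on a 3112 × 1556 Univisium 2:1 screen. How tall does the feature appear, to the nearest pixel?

2.39:1 in 2296×2296: fills the width, so the feature is 2296.00 × 960.67.
1:1 in 3112×1556: fills the height, so the intermediate becomes 1556.00 × 1556.00 — a scale of ×0.6777.
The feature scales with it: height 960.67 × 0.6777 ≈ 651.05.

651 px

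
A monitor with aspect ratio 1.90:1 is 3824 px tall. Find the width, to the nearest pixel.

3824 × 1.900 = 7265.60.

7266 px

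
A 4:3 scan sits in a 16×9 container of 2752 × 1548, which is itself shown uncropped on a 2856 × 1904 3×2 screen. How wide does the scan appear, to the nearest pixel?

4:3 in 2752×1548: fills the height, so the scan is 2064.00 × 1548.00.
The 16×9 canvas is width-limited in 2856×1904, giving 2856.00 × 1606.50; scale factor 1.0378.
Applying the same ×1.0378: 2064.00 → 2142.00.

2142 px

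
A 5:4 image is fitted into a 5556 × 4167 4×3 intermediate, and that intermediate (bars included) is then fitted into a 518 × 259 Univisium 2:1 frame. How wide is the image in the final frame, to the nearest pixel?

5:4 in 5556×4167: fills the height, so the image is 5208.75 × 4167.00.
Second fit — the 4×3 canvas into 518×259 spans the height: 345.33 × 259.00 (×0.0622 from 5556×4167).
Applying the same ×0.0622: 5208.75 → 323.75.

324 px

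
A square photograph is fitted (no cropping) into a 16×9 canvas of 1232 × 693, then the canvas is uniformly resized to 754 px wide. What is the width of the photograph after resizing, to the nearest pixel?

424 px

At 1232×693 the photograph is height-limited, so width = 693 × 1/1 ≈ 693.00 px.
Scaling 1232 → 754 is ×0.6120, so the width becomes 693.00 × 0.6120 ≈ 424.12 px.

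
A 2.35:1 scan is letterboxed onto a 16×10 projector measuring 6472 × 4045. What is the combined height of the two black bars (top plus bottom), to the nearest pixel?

1291 px

2.35:1 (2.350) > 16×10 (1.600), so the scan fills the width.
The scan is 6472 / 2.350 ≈ 2754.04 px tall.
Black = 4045 − 2754.04 = 1290.96 px.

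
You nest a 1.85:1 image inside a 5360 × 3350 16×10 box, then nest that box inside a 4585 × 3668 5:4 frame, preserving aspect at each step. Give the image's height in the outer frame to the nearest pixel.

2478 px

Inside the 5360×3350 canvas the image is width-limited at 5360.00 × 2897.30.
Second fit — the 16×10 canvas into 4585×3668 spans the width: 4585.00 × 2865.62 (×0.8554 from 5360×3350).
Applying the same ×0.8554: 2897.30 → 2478.38.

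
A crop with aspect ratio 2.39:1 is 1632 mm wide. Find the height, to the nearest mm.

683 mm

1632 / 2.390 = 682.85.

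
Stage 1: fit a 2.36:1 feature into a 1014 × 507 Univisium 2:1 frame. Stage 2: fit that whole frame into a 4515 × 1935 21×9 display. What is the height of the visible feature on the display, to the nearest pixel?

1640 px

First fit — 2.36:1 into 1014×507 spans the width: 1014.00 × 429.66.
The Univisium 2:1 canvas is height-limited in 4515×1935, giving 3870.00 × 1935.00; scale factor 3.8166.
The feature scales with it: height 429.66 × 3.8166 ≈ 1639.83.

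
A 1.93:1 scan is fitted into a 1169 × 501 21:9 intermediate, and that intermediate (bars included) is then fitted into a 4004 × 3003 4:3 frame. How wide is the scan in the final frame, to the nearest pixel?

3312 px

First fit — 1.93:1 into 1169×501 spans the height: 966.93 × 501.00.
Second fit — the 21:9 canvas into 4004×3003 spans the width: 4004.00 × 1716.00 (×3.4251 from 1169×501).
Applying the same ×3.4251: 966.93 → 3311.88.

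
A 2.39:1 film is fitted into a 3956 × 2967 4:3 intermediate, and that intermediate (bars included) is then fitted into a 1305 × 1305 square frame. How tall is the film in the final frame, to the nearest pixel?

First fit — 2.39:1 into 3956×2967 spans the width: 3956.00 × 1655.23.
The 4:3 canvas is width-limited in 1305×1305, giving 1305.00 × 978.75; scale factor 0.3299.
Applying the same ×0.3299: 1655.23 → 546.03.

546 px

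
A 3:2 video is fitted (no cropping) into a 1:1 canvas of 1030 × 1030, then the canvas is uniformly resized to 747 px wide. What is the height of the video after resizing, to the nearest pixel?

At 1030×1030 the video is width-limited, so height = 1030 × 2/3 ≈ 686.67 px.
The frame scales by 747/1030 = 0.7252; 686.67 × 0.7252 ≈ 498.00 px.

498 px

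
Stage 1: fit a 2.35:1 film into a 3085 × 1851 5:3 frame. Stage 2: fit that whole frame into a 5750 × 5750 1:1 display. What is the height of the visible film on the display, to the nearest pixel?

2.35:1 in 3085×1851: fills the width, so the film is 3085.00 × 1312.77.
5:3 in 5750×5750: fills the width, so the intermediate becomes 5750.00 × 3450.00 — a scale of ×1.8639.
Applying the same ×1.8639: 1312.77 → 2446.81.

2447 px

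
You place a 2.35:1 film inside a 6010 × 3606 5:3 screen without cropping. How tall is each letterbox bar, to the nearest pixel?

524 px

Since 2.350 > 1.667, the film is width-limited.
Content height = 6010 / 2.350 ≈ 2557.45 px.
Leftover height: 3606 − 2557.45 = 1048.55 px → 524.28 each side.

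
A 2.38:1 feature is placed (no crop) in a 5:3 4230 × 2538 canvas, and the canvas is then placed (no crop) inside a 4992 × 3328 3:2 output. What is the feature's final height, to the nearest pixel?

2097 px

First fit — 2.38:1 into 4230×2538 spans the width: 4230.00 × 1777.31.
The 5:3 canvas is width-limited in 4992×3328, giving 4992.00 × 2995.20; scale factor 1.1801.
The feature scales with it: height 1777.31 × 1.1801 ≈ 2097.48.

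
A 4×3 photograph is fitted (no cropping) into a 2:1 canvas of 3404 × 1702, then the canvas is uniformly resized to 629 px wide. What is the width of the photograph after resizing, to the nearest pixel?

Fitted into 3404×1702, the photograph spans the height; its width is 1702 × 4/3 ≈ 2269.33 px.
Scaling 3404 → 629 is ×0.1848, so the width becomes 2269.33 × 0.1848 ≈ 419.33 px.

419 px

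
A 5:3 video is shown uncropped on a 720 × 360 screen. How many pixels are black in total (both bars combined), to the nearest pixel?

Since 1.667 < 2.000, the video is height-limited.
Content width = 360 × 5/3 ≈ 600.0000 px.
Leftover width: 720 − 600.0000 = 120.0000 px.
That's 120.0000 × 360 ≈ 43200 black pixels.

43200 pixels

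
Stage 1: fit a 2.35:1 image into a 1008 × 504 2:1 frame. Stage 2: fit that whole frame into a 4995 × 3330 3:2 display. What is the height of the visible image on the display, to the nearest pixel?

2126 px

First fit — 2.35:1 into 1008×504 spans the width: 1008.00 × 428.94.
2:1 in 4995×3330: fills the width, so the intermediate becomes 4995.00 × 2497.50 — a scale of ×4.9554.
Applying the same ×4.9554: 428.94 → 2125.53.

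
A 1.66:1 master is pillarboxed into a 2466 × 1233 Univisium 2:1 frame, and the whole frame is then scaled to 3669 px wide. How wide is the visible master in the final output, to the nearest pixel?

At 2466×1233 the master is height-limited, so width = 1233 × 1.660 ≈ 2046.78 px.
The frame scales by 3669/2466 = 1.4878; 2046.78 × 1.4878 ≈ 3045.27 px.

3045 px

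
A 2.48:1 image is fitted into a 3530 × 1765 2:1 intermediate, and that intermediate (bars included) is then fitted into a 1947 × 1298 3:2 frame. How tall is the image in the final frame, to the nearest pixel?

785 px

Inside the 3530×1765 canvas the image is width-limited at 3530.00 × 1423.39.
Second fit — the 2:1 canvas into 1947×1298 spans the width: 1947.00 × 973.50 (×0.5516 from 3530×1765).
So the image's height is 1423.39 × 0.5516 ≈ 785.08.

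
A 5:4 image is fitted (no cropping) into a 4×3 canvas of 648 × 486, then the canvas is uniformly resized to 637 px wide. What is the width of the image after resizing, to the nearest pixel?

Fitted into 648×486, the image spans the height; its width is 486 × 5/4 ≈ 607.50 px.
Resizing to 637 px wide multiplies everything by 0.9830: 607.50 → 597.19 px.

597 px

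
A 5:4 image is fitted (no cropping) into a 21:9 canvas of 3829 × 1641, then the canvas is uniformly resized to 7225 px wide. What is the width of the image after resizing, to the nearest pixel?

At 3829×1641 the image is height-limited, so width = 1641 × 5/4 ≈ 2051.25 px.
The frame scales by 7225/3829 = 1.8869; 2051.25 × 1.8869 ≈ 3870.54 px.

3871 px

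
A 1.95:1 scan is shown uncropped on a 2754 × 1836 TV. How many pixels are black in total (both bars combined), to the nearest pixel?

1166849 pixels

1.95:1 is wider than 3×2, so it spans the full width.
The scan is 2754 / 1.950 ≈ 1412.3077 px tall.
1836 − 1412.3077 = 423.6923 px of bars.
Bar area = 423.6923 × 2754 ≈ 1166849 px.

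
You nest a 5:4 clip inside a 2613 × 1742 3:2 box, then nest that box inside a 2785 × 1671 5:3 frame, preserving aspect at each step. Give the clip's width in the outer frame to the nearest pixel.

Inside the 2613×1742 canvas the clip is height-limited at 2177.50 × 1742.00.
Second fit — the 3:2 canvas into 2785×1671 spans the height: 2506.50 × 1671.00 (×0.9592 from 2613×1742).
The clip scales with it: width 2177.50 × 0.9592 ≈ 2088.75.

2089 px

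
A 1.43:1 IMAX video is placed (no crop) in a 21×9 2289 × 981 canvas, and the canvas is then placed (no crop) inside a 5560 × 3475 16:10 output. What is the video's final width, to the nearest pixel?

First fit — 1.43:1 IMAX into 2289×981 spans the height: 1402.83 × 981.00.
The 21×9 canvas is width-limited in 5560×3475, giving 5560.00 × 2382.86; scale factor 2.4290.
Applying the same ×2.4290: 1402.83 → 3407.49.

3407 px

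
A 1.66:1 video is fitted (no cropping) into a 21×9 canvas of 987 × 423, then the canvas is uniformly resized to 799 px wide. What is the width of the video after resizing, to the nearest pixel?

Fitted into 987×423, the video spans the height; its width is 423 × 1.660 ≈ 702.18 px.
Scaling 987 → 799 is ×0.8095, so the width becomes 702.18 × 0.8095 ≈ 568.43 px.

568 px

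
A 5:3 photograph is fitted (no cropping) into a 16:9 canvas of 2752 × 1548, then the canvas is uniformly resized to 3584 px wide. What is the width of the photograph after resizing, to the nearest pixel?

3360 px

In the 2752×1548 frame the photograph fills the height: width = 1548 × 5/3 ≈ 2580.00 px.
Scaling 2752 → 3584 is ×1.3023, so the width becomes 2580.00 × 1.3023 ≈ 3360.00 px.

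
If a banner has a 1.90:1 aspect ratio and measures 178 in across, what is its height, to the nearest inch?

At 1.90:1, 178 / 1.900 ≈ 93.68.

94 in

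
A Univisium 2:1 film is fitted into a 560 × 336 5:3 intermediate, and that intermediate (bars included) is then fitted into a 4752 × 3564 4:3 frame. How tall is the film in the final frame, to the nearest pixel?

2376 px

First fit — Univisium 2:1 into 560×336 spans the width: 560.00 × 280.00.
The 5:3 canvas is width-limited in 4752×3564, giving 4752.00 × 2851.20; scale factor 8.4857.
So the film's height is 280.00 × 8.4857 ≈ 2376.00.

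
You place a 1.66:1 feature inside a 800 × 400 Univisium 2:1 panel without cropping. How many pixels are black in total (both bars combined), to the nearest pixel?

1.66:1 is narrower than Univisium 2:1, so it spans the full height.
That makes the image 664.0000 px wide (400 × 1.660).
800 − 664.0000 = 136.0000 px of bars.
Bar area = 136.0000 × 400 ≈ 54400 px.

54400 pixels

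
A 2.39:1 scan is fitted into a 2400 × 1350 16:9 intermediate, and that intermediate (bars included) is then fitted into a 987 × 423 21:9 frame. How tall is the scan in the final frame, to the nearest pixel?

2.39:1 in 2400×1350: fills the width, so the scan is 2400.00 × 1004.18.
Second fit — the 16:9 canvas into 987×423 spans the height: 752.00 × 423.00 (×0.3133 from 2400×1350).
The scan scales with it: height 1004.18 × 0.3133 ≈ 314.64.

315 px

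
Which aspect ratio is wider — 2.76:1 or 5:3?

2.76 and 5:3 = 1.667; 2.76 > 1.667.

2.76:1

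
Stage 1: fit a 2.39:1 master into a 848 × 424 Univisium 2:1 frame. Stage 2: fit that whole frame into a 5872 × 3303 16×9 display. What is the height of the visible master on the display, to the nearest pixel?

Inside the 848×424 canvas the master is width-limited at 848.00 × 354.81.
The Univisium 2:1 canvas is width-limited in 5872×3303, giving 5872.00 × 2936.00; scale factor 6.9245.
Applying the same ×6.9245: 354.81 → 2456.90.

2457 px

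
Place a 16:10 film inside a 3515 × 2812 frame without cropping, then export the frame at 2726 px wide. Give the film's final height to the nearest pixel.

1704 px

In the 3515×2812 frame the film fills the width: height = 3515 × 10/16 ≈ 2196.88 px.
The frame scales by 2726/3515 = 0.7755; 2196.88 × 0.7755 ≈ 1703.75 px.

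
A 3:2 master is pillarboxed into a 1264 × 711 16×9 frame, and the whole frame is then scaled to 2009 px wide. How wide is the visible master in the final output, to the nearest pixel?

Fitted into 1264×711, the master spans the height; its width is 711 × 3/2 ≈ 1066.50 px.
Scaling 1264 → 2009 is ×1.5894, so the width becomes 1066.50 × 1.5894 ≈ 1695.09 px.

1695 px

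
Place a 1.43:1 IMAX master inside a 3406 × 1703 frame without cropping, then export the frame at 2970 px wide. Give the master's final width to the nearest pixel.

Fitted into 3406×1703, the master spans the height; its width is 1703 × 1.430 ≈ 2435.29 px.
Scaling 3406 → 2970 is ×0.8720, so the width becomes 2435.29 × 0.8720 ≈ 2123.55 px.

2124 px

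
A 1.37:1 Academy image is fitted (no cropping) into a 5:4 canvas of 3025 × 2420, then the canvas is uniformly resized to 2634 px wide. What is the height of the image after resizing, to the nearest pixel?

At 3025×2420 the image is width-limited, so height = 3025 / 1.370 ≈ 2208.03 px.
The frame scales by 2634/3025 = 0.8707; 2208.03 × 0.8707 ≈ 1922.63 px.

1923 px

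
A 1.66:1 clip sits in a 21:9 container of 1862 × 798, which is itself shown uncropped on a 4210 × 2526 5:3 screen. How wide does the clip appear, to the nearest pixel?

1.66:1 in 1862×798: fills the height, so the clip is 1324.68 × 798.00.
Second fit — the 21:9 canvas into 4210×2526 spans the width: 4210.00 × 1804.29 (×2.2610 from 1862×798).
So the clip's width is 1324.68 × 2.2610 ≈ 2995.11.

2995 px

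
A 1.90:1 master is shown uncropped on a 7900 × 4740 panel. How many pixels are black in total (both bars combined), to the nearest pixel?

4598632 pixels

1.90:1 (1.900) > 5:3 (1.667), so the master fills the width.
Content height = 7900 / 1.900 ≈ 4157.8947 px.
4740 − 4157.8947 = 582.1053 px of bars.
Across the 7900-px span: 582.1053 × 7900 ≈ 4598632 px.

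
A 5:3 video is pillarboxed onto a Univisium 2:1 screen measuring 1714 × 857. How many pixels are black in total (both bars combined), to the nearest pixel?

Since 1.667 < 2.000, the video is height-limited.
That makes the image 1428.3333 px wide (857 × 5/3).
Leftover width: 1714 − 1428.3333 = 285.6667 px.
That's 285.6667 × 857 ≈ 244816 black pixels.

244816 pixels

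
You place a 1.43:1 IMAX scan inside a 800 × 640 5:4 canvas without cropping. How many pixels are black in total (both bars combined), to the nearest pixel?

1.43:1 IMAX is wider than 5:4, so it spans the full width.
That makes the image 559.4406 px tall (800 / 1.430).
Black = 640 − 559.4406 = 80.5594 px.
Bar area = 80.5594 × 800 ≈ 64448 px.

64448 pixels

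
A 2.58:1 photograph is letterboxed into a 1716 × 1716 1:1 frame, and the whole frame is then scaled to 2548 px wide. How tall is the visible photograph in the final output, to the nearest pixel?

988 px

In the 1716×1716 frame the photograph fills the width: height = 1716 / 2.580 ≈ 665.12 px.
Resizing to 2548 px wide multiplies everything by 1.4848: 665.12 → 987.60 px.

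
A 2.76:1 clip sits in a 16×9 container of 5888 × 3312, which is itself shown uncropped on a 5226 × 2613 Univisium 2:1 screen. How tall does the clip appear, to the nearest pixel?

1683 px

First fit — 2.76:1 into 5888×3312 spans the width: 5888.00 × 2133.33.
Second fit — the 16×9 canvas into 5226×2613 spans the height: 4645.33 × 2613.00 (×0.7889 from 5888×3312).
The clip scales with it: height 2133.33 × 0.7889 ≈ 1683.09.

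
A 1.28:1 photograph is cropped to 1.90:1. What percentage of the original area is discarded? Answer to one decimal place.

32.6%

The width stays; only height is cut (since 1.90:1 is wider than 1.28:1).
Area ratio = (1.280)/(1.900) = 67.37%; the remaining 32.63% is cropped out.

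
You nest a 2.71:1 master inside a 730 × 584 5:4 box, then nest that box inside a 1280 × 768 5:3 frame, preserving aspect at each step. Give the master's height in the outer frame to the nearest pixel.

354 px

Inside the 730×584 canvas the master is width-limited at 730.00 × 269.37.
5:4 in 1280×768: fills the height, so the intermediate becomes 960.00 × 768.00 — a scale of ×1.3151.
The master scales with it: height 269.37 × 1.3151 ≈ 354.24.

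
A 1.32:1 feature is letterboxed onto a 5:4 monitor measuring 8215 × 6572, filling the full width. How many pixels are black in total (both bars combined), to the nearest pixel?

The feature is 8215 / 1.320 ≈ 6223.4848 px tall.
Leftover height: 6572 − 6223.4848 = 348.5152 px.
Across the 8215-px span: 348.5152 × 8215 ≈ 2863052 px.

2863052 pixels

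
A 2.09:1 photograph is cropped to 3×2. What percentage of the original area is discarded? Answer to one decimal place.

Going from 2.09:1 to 3×2 means cutting width while keeping height.
(1.500)/(2.090) ≈ 0.718 of the area survives, leaving 28.23% discarded.

28.2%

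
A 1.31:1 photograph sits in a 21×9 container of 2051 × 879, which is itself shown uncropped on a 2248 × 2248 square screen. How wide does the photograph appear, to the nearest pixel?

1262 px

Inside the 2051×879 canvas the photograph is height-limited at 1151.49 × 879.00.
The 21×9 canvas is width-limited in 2248×2248, giving 2248.00 × 963.43; scale factor 1.0961.
The photograph scales with it: width 1151.49 × 1.0961 ≈ 1262.09.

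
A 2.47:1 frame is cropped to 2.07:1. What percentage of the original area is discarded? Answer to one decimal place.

16.2%

The height stays; only width is cut (since 2.07:1 is narrower than 2.47:1).
Area ratio = (2.070)/(2.470) = 83.81%; the remaining 16.19% is cropped out.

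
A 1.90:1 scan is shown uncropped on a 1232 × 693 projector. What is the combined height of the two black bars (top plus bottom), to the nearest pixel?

45 px

Since 1.900 > 1.778, the scan is width-limited.
That makes the image 648.42 px tall (1232 / 1.900).
693 − 648.42 = 44.58 px of bars.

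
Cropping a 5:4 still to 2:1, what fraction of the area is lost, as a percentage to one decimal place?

37.5%

The width stays; only height is cut (since 2:1 is wider than 5:4).
Area ratio = (1.250)/(2.000) = 62.50%; the remaining 37.50% is cropped out.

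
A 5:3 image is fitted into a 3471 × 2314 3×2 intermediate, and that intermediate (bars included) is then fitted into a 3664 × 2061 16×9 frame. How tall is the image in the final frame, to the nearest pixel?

5:3 in 3471×2314: fills the width, so the image is 3471.00 × 2082.60.
The 3×2 canvas is height-limited in 3664×2061, giving 3091.50 × 2061.00; scale factor 0.8907.
Applying the same ×0.8907: 2082.60 → 1854.90.

1855 px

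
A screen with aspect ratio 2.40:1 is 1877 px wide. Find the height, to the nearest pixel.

At 2.40:1, 1877 / 2.400 ≈ 782.08.

782 px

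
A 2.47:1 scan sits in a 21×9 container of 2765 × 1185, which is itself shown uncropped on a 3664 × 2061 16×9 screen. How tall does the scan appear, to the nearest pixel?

2.47:1 in 2765×1185: fills the width, so the scan is 2765.00 × 1119.43.
21×9 in 3664×2061: fills the width, so the intermediate becomes 3664.00 × 1570.29 — a scale of ×1.3251.
The scan scales with it: height 1119.43 × 1.3251 ≈ 1483.40.

1483 px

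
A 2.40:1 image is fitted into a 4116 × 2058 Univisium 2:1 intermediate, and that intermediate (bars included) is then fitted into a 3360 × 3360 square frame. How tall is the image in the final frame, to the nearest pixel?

1400 px

2.40:1 in 4116×2058: fills the width, so the image is 4116.00 × 1715.00.
The Univisium 2:1 canvas is width-limited in 3360×3360, giving 3360.00 × 1680.00; scale factor 0.8163.
The image scales with it: height 1715.00 × 0.8163 ≈ 1400.00.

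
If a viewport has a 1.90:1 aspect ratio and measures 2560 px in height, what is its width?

4864 px

Width = 2560 × 1.900 = 4864.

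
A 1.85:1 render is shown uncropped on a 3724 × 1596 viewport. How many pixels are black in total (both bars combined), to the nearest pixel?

1231154 pixels

Since 1.850 < 2.333, the render is height-limited.
Content width = 1596 × 1.850 ≈ 2952.6000 px.
Black = 3724 − 2952.6000 = 771.4000 px.
Across the 1596-px span: 771.4000 × 1596 ≈ 1231154 px.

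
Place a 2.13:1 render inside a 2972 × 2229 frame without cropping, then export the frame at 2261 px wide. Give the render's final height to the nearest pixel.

In the 2972×2229 frame the render fills the width: height = 2972 / 2.130 ≈ 1395.31 px.
The frame scales by 2261/2972 = 0.7608; 1395.31 × 0.7608 ≈ 1061.50 px.

1062 px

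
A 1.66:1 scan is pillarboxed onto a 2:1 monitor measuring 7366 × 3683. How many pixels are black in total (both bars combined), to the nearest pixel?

1.66:1 is narrower than 2:1, so it spans the full height.
The scan is 3683 × 1.660 ≈ 6113.7800 px wide.
Black = 7366 − 6113.7800 = 1252.2200 px.
Across the 3683-px span: 1252.2200 × 3683 ≈ 4611926 px.

4611926 pixels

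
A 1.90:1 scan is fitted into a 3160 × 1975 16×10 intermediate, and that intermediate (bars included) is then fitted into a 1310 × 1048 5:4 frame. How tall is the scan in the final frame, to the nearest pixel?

689 px

Inside the 3160×1975 canvas the scan is width-limited at 3160.00 × 1663.16.
16×10 in 1310×1048: fills the width, so the intermediate becomes 1310.00 × 818.75 — a scale of ×0.4146.
So the scan's height is 1663.16 × 0.4146 ≈ 689.47.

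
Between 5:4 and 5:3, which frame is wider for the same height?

5:3

5:4 = 1.25 and 5:3 = 1.667; 1.667 > 1.25.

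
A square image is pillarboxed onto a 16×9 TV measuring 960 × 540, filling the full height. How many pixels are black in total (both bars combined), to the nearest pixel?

Content width = 540 × 1/1 ≈ 540.0000 px.
Black = 960 − 540.0000 = 420.0000 px.
Across the 540-px span: 420.0000 × 540 ≈ 226800 px.

226800 pixels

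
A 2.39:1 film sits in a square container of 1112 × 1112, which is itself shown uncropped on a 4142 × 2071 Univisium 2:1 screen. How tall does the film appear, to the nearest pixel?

First fit — 2.39:1 into 1112×1112 spans the width: 1112.00 × 465.27.
square in 4142×2071: fills the height, so the intermediate becomes 2071.00 × 2071.00 — a scale of ×1.8624.
So the film's height is 465.27 × 1.8624 ≈ 866.53.

867 px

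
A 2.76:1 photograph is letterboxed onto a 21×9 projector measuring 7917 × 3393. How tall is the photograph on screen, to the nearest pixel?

2.76:1 (2.760) > 21×9 (2.333), so the photograph fills the width.
The photograph is 7917 / 2.760 ≈ 2868.48 px tall.

2868 px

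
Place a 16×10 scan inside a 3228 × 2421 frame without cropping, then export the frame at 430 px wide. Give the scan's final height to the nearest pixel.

269 px

In the 3228×2421 frame the scan fills the width: height = 3228 × 10/16 ≈ 2017.50 px.
The frame scales by 430/3228 = 0.1332; 2017.50 × 0.1332 ≈ 268.75 px.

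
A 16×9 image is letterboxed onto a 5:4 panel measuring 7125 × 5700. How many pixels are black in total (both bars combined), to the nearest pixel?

12056836 pixels

16×9 is wider than 5:4, so it spans the full width.
Content height = 7125 × 9/16 ≈ 4007.8125 px.
5700 − 4007.8125 = 1692.1875 px of bars.
Bar area = 1692.1875 × 7125 ≈ 12056836 px.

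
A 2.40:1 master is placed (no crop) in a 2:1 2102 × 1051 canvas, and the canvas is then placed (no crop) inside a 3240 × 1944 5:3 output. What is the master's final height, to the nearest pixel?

2.40:1 in 2102×1051: fills the width, so the master is 2102.00 × 875.83.
2:1 in 3240×1944: fills the width, so the intermediate becomes 3240.00 × 1620.00 — a scale of ×1.5414.
So the master's height is 875.83 × 1.5414 ≈ 1350.00.

1350 px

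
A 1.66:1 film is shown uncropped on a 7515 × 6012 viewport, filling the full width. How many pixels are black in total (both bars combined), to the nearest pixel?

That makes the image 4527.1084 px tall (7515 / 1.660).
6012 − 4527.1084 = 1484.8916 px of bars.
Bar area = 1484.8916 × 7515 ≈ 11158960 px.

11158960 pixels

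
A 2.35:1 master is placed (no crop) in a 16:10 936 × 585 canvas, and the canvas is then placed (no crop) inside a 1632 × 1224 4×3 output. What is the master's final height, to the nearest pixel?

First fit — 2.35:1 into 936×585 spans the width: 936.00 × 398.30.
Second fit — the 16:10 canvas into 1632×1224 spans the width: 1632.00 × 1020.00 (×1.7436 from 936×585).
So the master's height is 398.30 × 1.7436 ≈ 694.47.

694 px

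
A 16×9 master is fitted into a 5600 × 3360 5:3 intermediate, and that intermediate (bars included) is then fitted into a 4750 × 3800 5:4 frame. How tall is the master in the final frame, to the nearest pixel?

2672 px

First fit — 16×9 into 5600×3360 spans the width: 5600.00 × 3150.00.
5:3 in 4750×3800: fills the width, so the intermediate becomes 4750.00 × 2850.00 — a scale of ×0.8482.
Applying the same ×0.8482: 3150.00 → 2671.88.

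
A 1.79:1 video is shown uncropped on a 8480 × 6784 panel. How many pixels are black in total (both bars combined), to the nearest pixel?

Since 1.790 > 1.250, the video is width-limited.
The video is 8480 / 1.790 ≈ 4737.4302 px tall.
6784 − 4737.4302 = 2046.5698 px of bars.
Across the 8480-px span: 2046.5698 × 8480 ≈ 17354912 px.

17354912 pixels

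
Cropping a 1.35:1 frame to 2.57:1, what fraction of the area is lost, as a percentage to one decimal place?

Going from 1.35:1 to 2.57:1 means cutting height while keeping width.
Fraction kept = (1.350)/(2.570) ≈ 52.53%, so 47.47% is lost.

47.5%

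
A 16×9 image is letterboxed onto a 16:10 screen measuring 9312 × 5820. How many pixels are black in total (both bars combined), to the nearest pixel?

5419584 pixels

16×9 is wider than 16:10, so it spans the full width.
That makes the image 5238.0000 px tall (9312 × 9/16).
5820 − 5238.0000 = 582.0000 px of bars.
Across the 9312-px span: 582.0000 × 9312 ≈ 5419584 px.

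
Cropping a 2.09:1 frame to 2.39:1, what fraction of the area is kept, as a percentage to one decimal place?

87.4%

2.39:1 is wider than 2.09:1, so the crop keeps the full width and trims the height.
Area ratio = (2.090)/(2.390) = 87.45% retained.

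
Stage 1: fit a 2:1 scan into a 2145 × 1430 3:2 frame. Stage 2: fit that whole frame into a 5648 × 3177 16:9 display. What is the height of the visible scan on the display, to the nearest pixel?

First fit — 2:1 into 2145×1430 spans the width: 2145.00 × 1072.50.
3:2 in 5648×3177: fills the height, so the intermediate becomes 4765.50 × 3177.00 — a scale of ×2.2217.
Applying the same ×2.2217: 1072.50 → 2382.75.

2383 px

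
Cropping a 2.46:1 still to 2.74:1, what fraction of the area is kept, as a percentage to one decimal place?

The width stays; only height is cut (since 2.74:1 is wider than 2.46:1).
(2.460)/(2.740) ≈ 0.898 of the area survives.

89.8%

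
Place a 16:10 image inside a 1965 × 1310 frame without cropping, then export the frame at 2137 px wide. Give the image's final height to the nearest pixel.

In the 1965×1310 frame the image fills the width: height = 1965 × 10/16 ≈ 1228.12 px.
The frame scales by 2137/1965 = 1.0875; 1228.12 × 1.0875 ≈ 1335.62 px.

1336 px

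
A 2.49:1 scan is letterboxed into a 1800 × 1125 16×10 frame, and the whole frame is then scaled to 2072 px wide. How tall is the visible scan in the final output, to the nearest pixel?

832 px

In the 1800×1125 frame the scan fills the width: height = 1800 / 2.490 ≈ 722.89 px.
Scaling 1800 → 2072 is ×1.1511, so the height becomes 722.89 × 1.1511 ≈ 832.13 px.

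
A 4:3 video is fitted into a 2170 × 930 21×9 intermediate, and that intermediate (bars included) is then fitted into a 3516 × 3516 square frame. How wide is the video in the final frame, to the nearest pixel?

2009 px

First fit — 4:3 into 2170×930 spans the height: 1240.00 × 930.00.
The 21×9 canvas is width-limited in 3516×3516, giving 3516.00 × 1506.86; scale factor 1.6203.
Applying the same ×1.6203: 1240.00 → 2009.14.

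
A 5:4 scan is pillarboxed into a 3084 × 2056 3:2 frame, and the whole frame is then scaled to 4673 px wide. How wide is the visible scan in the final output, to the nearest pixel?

3894 px

In the 3084×2056 frame the scan fills the height: width = 2056 × 5/4 ≈ 2570.00 px.
The frame scales by 4673/3084 = 1.5152; 2570.00 × 1.5152 ≈ 3894.17 px.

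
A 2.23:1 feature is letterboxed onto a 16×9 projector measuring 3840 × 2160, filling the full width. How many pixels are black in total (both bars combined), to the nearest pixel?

The feature is 3840 / 2.230 ≈ 1721.9731 px tall.
Black = 2160 − 1721.9731 = 438.0269 px.
That's 438.0269 × 3840 ≈ 1682023 black pixels.

1682023 pixels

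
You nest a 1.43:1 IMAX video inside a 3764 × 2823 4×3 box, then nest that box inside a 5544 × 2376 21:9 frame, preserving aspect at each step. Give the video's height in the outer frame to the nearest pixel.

2215 px

First fit — 1.43:1 IMAX into 3764×2823 spans the width: 3764.00 × 2632.17.
The 4×3 canvas is height-limited in 5544×2376, giving 3168.00 × 2376.00; scale factor 0.8417.
The video scales with it: height 2632.17 × 0.8417 ≈ 2215.38.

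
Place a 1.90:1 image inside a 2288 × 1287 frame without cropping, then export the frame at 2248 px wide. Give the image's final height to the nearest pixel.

In the 2288×1287 frame the image fills the width: height = 2288 / 1.900 ≈ 1204.21 px.
Scaling 2288 → 2248 is ×0.9825, so the height becomes 1204.21 × 0.9825 ≈ 1183.16 px.

1183 px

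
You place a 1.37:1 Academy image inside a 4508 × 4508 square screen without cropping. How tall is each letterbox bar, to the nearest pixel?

609 px

Since 1.370 > 1.000, the image is width-limited.
That makes the image 3290.51 px tall (4508 / 1.370).
Black = 4508 − 3290.51 = 1217.49 px, or 608.74 per bar.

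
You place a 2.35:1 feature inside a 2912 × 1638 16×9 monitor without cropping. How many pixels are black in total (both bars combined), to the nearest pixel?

1161454 pixels

2.35:1 is wider than 16×9, so it spans the full width.
That makes the image 1239.1489 px tall (2912 / 2.350).
Leftover height: 1638 − 1239.1489 = 398.8511 px.
That's 398.8511 × 2912 ≈ 1161454 black pixels.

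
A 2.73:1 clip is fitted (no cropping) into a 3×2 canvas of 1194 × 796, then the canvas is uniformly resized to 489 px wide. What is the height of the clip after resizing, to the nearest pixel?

At 1194×796 the clip is width-limited, so height = 1194 / 2.730 ≈ 437.36 px.
The frame scales by 489/1194 = 0.4095; 437.36 × 0.4095 ≈ 179.12 px.

179 px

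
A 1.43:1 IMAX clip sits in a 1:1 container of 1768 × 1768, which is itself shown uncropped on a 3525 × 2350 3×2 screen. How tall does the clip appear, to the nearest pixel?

1643 px

First fit — 1.43:1 IMAX into 1768×1768 spans the width: 1768.00 × 1236.36.
1:1 in 3525×2350: fills the height, so the intermediate becomes 2350.00 × 2350.00 — a scale of ×1.3292.
Applying the same ×1.3292: 1236.36 → 1643.36.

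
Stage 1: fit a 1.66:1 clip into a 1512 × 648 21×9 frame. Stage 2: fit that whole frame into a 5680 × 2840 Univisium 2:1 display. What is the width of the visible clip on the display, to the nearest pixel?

4041 px

Inside the 1512×648 canvas the clip is height-limited at 1075.68 × 648.00.
21×9 in 5680×2840: fills the width, so the intermediate becomes 5680.00 × 2434.29 — a scale of ×3.7566.
Applying the same ×3.7566: 1075.68 → 4040.91.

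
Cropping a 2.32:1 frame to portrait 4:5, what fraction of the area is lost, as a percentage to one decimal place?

portrait 4:5 is narrower than 2.32:1, so the crop keeps the full height and trims the width.
Area ratio = (0.800)/(2.320) = 34.48%; the remaining 65.52% is cropped out.

65.5%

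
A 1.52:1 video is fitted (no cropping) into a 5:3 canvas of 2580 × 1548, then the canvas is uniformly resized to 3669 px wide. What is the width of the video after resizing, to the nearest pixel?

3346 px

In the 2580×1548 frame the video fills the height: width = 1548 × 1.520 ≈ 2352.96 px.
Scaling 2580 → 3669 is ×1.4221, so the width becomes 2352.96 × 1.4221 ≈ 3346.13 px.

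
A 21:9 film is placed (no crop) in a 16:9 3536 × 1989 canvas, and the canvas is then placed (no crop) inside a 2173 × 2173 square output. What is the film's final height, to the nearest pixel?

931 px

21:9 in 3536×1989: fills the width, so the film is 3536.00 × 1515.43.
16:9 in 2173×2173: fills the width, so the intermediate becomes 2173.00 × 1222.31 — a scale of ×0.6145.
Applying the same ×0.6145: 1515.43 → 931.29.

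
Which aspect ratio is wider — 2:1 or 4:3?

2 and 4:3 = 1.333; 2 > 1.333.

2:1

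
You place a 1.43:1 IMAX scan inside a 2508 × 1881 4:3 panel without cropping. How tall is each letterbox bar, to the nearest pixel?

64 px

1.43:1 IMAX (1.430) > 4:3 (1.333), so the scan fills the width.
The scan is 2508 / 1.430 ≈ 1753.85 px tall.
1881 − 1753.85 = 127.15 px of bars (63.58 each).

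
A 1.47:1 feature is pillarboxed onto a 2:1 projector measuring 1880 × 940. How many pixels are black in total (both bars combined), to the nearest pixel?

468308 pixels

1.47:1 (1.470) < 2:1 (2.000), so the feature fills the height.
Content width = 940 × 1.470 ≈ 1381.8000 px.
Black = 1880 − 1381.8000 = 498.2000 px.
Bar area = 498.2000 × 940 ≈ 468308 px.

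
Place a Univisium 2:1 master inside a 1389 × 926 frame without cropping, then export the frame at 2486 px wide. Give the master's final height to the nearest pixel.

Fitted into 1389×926, the master spans the width; its height is 1389 × 1/2 ≈ 694.50 px.
Scaling 1389 → 2486 is ×1.7898, so the height becomes 694.50 × 1.7898 ≈ 1243.00 px.

1243 px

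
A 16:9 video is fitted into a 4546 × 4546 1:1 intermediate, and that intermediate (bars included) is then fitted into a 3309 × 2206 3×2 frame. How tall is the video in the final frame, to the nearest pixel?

1241 px

Inside the 4546×4546 canvas the video is width-limited at 4546.00 × 2557.12.
The 1:1 canvas is height-limited in 3309×2206, giving 2206.00 × 2206.00; scale factor 0.4853.
So the video's height is 2557.12 × 0.4853 ≈ 1240.88.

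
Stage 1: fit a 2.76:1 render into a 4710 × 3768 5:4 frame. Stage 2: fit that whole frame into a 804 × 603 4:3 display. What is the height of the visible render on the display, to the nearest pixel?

273 px

First fit — 2.76:1 into 4710×3768 spans the width: 4710.00 × 1706.52.
Second fit — the 5:4 canvas into 804×603 spans the height: 753.75 × 603.00 (×0.1600 from 4710×3768).
Applying the same ×0.1600: 1706.52 → 273.10.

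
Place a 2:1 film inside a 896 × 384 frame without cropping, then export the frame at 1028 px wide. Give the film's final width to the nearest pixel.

Fitted into 896×384, the film spans the height; its width is 384 × 2/1 ≈ 768.00 px.
The frame scales by 1028/896 = 1.1473; 768.00 × 1.1473 ≈ 881.14 px.

881 px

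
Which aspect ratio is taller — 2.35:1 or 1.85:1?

2.35 and 1.85; 2.35 > 1.85. The smaller width-to-height ratio is the taller frame.

1.85:1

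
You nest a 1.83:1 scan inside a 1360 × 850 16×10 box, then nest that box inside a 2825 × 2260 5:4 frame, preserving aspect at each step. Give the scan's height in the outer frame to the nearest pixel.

1.83:1 in 1360×850: fills the width, so the scan is 1360.00 × 743.17.
16×10 in 2825×2260: fills the width, so the intermediate becomes 2825.00 × 1765.62 — a scale of ×2.0772.
So the scan's height is 743.17 × 2.0772 ≈ 1543.72.

1544 px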